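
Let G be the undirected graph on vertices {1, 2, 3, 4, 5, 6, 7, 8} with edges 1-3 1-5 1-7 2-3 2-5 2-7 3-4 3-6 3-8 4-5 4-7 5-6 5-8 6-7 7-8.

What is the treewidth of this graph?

A width-3 tree decomposition is:
Bags: B1 = {2, 3, 5, 7}  B2 = {3, 5, 6, 7}  B3 = {3, 5, 7, 8}  B4 = {3, 4, 5, 7}  B5 = {1, 3, 5, 7}
Tree: B1–B2, B2–B3, B3–B4, B4–B5
The largest bag has 4 vertices, giving width 3; this decomposition certifies tw(G) ≤ 3. For the lower bound: the 4 vertex sets {2,7}, {5,6}, {3}, {8} are disjoint, each induces a connected subgraph, and every pair is joined by at least one edge of G. Contracting each set to a single vertex therefore yields K_{4} as a minor, and since treewidth is minor-monotone, tw(G) ≥ tw(K_{4}) = 3. Therefore the treewidth is 3.

3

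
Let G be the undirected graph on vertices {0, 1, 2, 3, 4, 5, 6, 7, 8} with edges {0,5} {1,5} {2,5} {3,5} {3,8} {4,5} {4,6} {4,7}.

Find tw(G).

A width-1 tree decomposition is:
Bags: B1 = {4, 5}  B2 = {3, 5}  B3 = {1, 5}  B4 = {0, 5}  B5 = {4, 7}  B6 = {4, 6}  B7 = {3, 8}  B8 = {2, 5}
Tree: B1–B2, B1–B3, B3–B4, B1–B5, B5–B6, B2–B7, B4–B8
The largest bag has 2 vertices, giving width 1; this decomposition certifies tw(G) ≤ 1. G has an edge, so its treewidth is at least 1. The upper and lower bounds meet at 1, so that is the treewidth.

1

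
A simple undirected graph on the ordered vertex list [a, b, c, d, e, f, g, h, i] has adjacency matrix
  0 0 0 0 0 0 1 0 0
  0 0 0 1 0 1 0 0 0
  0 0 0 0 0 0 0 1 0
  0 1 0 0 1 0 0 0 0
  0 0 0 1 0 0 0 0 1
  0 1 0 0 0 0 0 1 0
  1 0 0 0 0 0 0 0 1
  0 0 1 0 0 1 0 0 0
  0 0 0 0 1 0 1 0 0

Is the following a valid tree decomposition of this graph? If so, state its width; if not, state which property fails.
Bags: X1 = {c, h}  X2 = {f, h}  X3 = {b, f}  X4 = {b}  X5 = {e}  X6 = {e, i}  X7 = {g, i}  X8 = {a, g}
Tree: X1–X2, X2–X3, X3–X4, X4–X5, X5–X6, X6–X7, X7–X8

A tree decomposition must satisfy three properties: every vertex lies in some bag; for every edge, both endpoints lie together in some bag; and for every vertex, the bags containing it form a connected subtree. Here vertex d appears in no bag, so the decomposition is invalid.

No — vertex d appears in no bag.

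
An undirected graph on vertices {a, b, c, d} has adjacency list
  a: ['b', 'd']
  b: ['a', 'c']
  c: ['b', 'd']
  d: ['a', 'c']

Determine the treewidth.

A width-2 tree decomposition is:
Bags: B1 = {a, b, c}  B2 = {a, c, d}
Tree: B1–B2
The largest bag has 3 vertices, giving width 2; this decomposition certifies tw(G) ≤ 2. For the lower bound, G contains the cycle c–b–a–d–c, so G is not a forest; only forests have treewidth ≤ 1, hence tw(G) ≥ 2. Therefore the treewidth is 2.

2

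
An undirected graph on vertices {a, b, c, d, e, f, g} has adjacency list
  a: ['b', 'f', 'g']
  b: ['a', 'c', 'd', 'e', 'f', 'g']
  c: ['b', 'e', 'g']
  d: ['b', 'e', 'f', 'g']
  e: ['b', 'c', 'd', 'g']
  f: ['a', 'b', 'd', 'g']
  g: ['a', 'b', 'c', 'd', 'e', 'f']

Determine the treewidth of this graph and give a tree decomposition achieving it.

Every bag has size at most 4, so the width is 4 − 1 = 3 and tw(G) ≤ 3. Conversely, {b, d, e, g} is a clique of size 4, and the vertices of any clique must share a bag in every tree decomposition; so some bag has ≥ 4 vertices and tw(G) ≥ 3. Therefore the treewidth is 3.

Treewidth 3.
One optimal decomposition is:
Bags: B1 = {b, d, f, g}  B2 = {b, d, e, g}  B3 = {b, c, e, g}  B4 = {a, b, f, g}
Tree: B1–B2, B2–B3, B1–B4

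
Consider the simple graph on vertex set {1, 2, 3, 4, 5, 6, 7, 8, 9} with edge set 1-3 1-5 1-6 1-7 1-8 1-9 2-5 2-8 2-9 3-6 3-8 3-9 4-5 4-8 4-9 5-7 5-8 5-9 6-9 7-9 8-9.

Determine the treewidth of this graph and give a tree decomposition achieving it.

Each bag holds 4 vertices, so the decomposition has width 3, which upper-bounds the treewidth. Conversely, {1, 3, 8, 9} is a clique of size 4, and the vertices of any clique must share a bag in every tree decomposition; so some bag has ≥ 4 vertices and tw(G) ≥ 3. The upper and lower bounds meet at 3, so that is the treewidth.

Treewidth 3.
One optimal decomposition is:
Bags: B1 = {2, 5, 8, 9}  B2 = {1, 5, 8, 9}  B3 = {1, 5, 7, 9}  B4 = {4, 5, 8, 9}  B5 = {1, 3, 8, 9}  B6 = {1, 3, 6, 9}
Tree: B1–B2, B2–B3, B1–B4, B2–B5, B5–B6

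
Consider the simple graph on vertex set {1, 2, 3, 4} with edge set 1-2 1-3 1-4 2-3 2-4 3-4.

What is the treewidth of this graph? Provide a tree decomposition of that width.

A single bag containing all 4 vertices is trivially a valid decomposition of width 3. Conversely, {1, 2, 3, 4} is a clique of size 4, and the vertices of any clique must share a bag in every tree decomposition; so some bag has ≥ 4 vertices and tw(G) ≥ 3. Therefore the treewidth is 3.

Treewidth 3.
One such decomposition:
Bags: B1 = {1, 2, 3, 4}
Tree: (single bag)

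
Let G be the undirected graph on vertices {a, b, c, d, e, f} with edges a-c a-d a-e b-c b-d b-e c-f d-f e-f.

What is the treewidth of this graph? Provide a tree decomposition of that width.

Treewidth 3.
Bags: B1 = {a, b, c, f}  B2 = {a, b, d, f}  B3 = {a, b, e, f}
Tree: B1–B2, B2–B3

Each bag holds 4 vertices, so the decomposition has width 3, which upper-bounds the treewidth. For the lower bound: the 4 vertex sets {b,c}, {a,d}, {f}, {e} are disjoint, each induces a connected subgraph, and every pair is joined by at least one edge of G. Contracting each set to a single vertex therefore yields K_{4} as a minor, and since treewidth is minor-monotone, tw(G) ≥ tw(K_{4}) = 3. Hence tw(G) = 3 exactly.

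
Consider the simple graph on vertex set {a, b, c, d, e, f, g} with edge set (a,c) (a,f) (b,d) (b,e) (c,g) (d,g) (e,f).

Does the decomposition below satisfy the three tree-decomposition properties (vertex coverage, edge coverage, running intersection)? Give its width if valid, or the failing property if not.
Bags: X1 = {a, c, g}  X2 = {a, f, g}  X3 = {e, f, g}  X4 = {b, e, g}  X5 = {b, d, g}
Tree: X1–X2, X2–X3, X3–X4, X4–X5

Checking the three conditions: (i) the bags cover all of {a, b, c, d, e, f, g}; (ii) for each edge, some bag contains both endpoints; (iii) the bags containing any fixed vertex form a subtree. All hold, so the decomposition is valid with width 3 − 1 = 2.

Yes; width 2.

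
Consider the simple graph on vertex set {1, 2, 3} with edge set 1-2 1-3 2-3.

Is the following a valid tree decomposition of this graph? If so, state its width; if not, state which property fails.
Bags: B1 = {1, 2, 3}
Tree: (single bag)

Vertex coverage: the bags together contain {1, 2, 3}, the full vertex set. Edge coverage: each edge of G has both endpoints in at least one bag. Running intersection: for every vertex, the bags containing it form a connected subtree. All three properties hold, so this is a valid tree decomposition of width max|bag| − 1 = 2, and hence tw(G) ≤ 2.

Yes; width 2.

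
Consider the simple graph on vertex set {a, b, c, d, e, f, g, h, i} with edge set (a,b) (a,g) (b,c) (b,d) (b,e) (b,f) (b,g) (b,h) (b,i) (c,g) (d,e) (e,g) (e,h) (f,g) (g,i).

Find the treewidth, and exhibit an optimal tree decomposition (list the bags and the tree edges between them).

Treewidth 2.
One such decomposition:
Bags: B1 = {a, b, g}  B2 = {b, g, i}  B3 = {b, e, g}  B4 = {b, d, e}  B5 = {b, e, h}  B6 = {b, c, g}  B7 = {b, f, g}
Tree: B1–B2, B2–B3, B3–B4, B3–B5, B3–B6, B2–B7

Each bag holds 3 vertices, so the decomposition has width 2, which upper-bounds the treewidth. For the lower bound, the 3 vertices {b, d, e} are pairwise adjacent, and any tree decomposition puts a clique entirely inside one bag — forcing width ≥ 2. Therefore the treewidth is 2.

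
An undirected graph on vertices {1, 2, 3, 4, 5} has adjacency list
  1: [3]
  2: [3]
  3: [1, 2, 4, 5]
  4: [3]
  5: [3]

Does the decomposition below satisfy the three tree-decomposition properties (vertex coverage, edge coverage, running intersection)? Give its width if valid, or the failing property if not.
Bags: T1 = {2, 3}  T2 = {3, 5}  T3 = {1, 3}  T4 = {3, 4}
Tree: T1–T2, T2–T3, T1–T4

Yes; width 1.

Vertex coverage: the bags together contain {1, 2, 3, 4, 5}, the full vertex set. Edge coverage: each edge of G has both endpoints in at least one bag. Running intersection: for every vertex, the bags containing it form a connected subtree. All three properties hold, so this is a valid tree decomposition of width max|bag| − 1 = 1, and hence tw(G) ≤ 1.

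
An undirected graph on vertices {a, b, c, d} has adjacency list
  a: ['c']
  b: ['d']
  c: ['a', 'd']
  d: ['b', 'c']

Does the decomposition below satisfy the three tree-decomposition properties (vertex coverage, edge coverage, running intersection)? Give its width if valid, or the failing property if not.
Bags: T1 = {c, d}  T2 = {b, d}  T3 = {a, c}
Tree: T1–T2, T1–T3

Yes; width 1.

Checking the three conditions: (i) the bags cover all of {a, b, c, d}; (ii) for each edge, some bag contains both endpoints; (iii) the bags containing any fixed vertex form a subtree. All hold, so the decomposition is valid with width 2 − 1 = 1.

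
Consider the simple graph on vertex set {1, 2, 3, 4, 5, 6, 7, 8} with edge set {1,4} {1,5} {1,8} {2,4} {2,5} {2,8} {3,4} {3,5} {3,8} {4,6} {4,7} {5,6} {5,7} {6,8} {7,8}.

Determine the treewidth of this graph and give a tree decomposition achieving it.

Every bag has size at most 4, so the width is 4 − 1 = 3 and tw(G) ≤ 3. For the lower bound: the 4 vertex sets {2,5}, {7,8}, {4}, {6} are disjoint, each induces a connected subgraph, and every pair is joined by at least one edge of G. Contracting each set to a single vertex therefore yields K_{4} as a minor, and since treewidth is minor-monotone, tw(G) ≥ tw(K_{4}) = 3. Combining the bounds, tw(G) = 3.

Treewidth 3.
One such decomposition:
Bags: B1 = {2, 4, 5, 8}  B2 = {4, 5, 7, 8}  B3 = {4, 5, 6, 8}  B4 = {3, 4, 5, 8}  B5 = {1, 4, 5, 8}
Tree: B1–B2, B2–B3, B3–B4, B4–B5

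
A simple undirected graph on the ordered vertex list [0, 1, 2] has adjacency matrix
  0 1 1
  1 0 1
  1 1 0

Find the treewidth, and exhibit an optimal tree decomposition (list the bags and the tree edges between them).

Treewidth 2.
Bags: B1 = {0, 1, 2}
Tree: (single bag)

With just one bag of size 3, the width is 3 − 1 = 2, so tw(G) ≤ 2. Conversely, {0, 1, 2} is a clique of size 3, and the vertices of any clique must share a bag in every tree decomposition; so some bag has ≥ 3 vertices and tw(G) ≥ 2. The upper and lower bounds meet at 2, so that is the treewidth.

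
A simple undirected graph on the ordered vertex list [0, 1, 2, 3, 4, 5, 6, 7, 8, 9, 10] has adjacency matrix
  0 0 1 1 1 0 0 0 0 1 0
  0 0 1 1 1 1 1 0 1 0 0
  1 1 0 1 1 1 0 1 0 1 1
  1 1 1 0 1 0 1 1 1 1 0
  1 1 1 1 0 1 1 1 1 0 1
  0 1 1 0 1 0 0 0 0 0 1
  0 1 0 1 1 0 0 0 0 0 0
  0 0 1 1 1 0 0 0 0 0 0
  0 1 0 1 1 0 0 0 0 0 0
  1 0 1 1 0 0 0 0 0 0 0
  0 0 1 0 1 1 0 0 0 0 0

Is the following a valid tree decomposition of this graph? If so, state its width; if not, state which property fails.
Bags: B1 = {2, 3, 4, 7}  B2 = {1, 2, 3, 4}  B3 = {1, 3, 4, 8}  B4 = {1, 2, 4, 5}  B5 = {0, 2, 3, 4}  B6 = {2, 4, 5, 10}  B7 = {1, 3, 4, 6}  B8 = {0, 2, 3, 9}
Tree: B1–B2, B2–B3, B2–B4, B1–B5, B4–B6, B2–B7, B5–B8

Yes; width 3.

Checking the three conditions: (i) the bags cover all of {0, 1, 2, 3, 4, 5, 6, 7, 8, 9, 10}; (ii) for each edge, some bag contains both endpoints; (iii) the bags containing any fixed vertex form a subtree. All hold, so the decomposition is valid with width 4 − 1 = 3.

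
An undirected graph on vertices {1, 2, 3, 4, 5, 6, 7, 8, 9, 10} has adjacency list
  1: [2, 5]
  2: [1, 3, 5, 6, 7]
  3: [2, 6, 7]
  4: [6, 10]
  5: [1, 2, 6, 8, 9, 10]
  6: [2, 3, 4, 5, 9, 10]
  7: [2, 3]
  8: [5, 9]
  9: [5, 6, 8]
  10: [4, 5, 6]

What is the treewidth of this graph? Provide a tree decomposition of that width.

Treewidth 2.
One optimal decomposition is:
Bags: B1 = {2, 3, 6}  B2 = {2, 5, 6}  B3 = {1, 2, 5}  B4 = {5, 6, 10}  B5 = {5, 6, 9}  B6 = {2, 3, 7}  B7 = {4, 6, 10}  B8 = {5, 8, 9}
Tree: B1–B2, B2–B3, B2–B4, B4–B5, B1–B6, B4–B7, B5–B8

The largest bag has 3 vertices, giving width 2; this decomposition certifies tw(G) ≤ 2. For the lower bound, the 3 vertices {2, 3, 6} are pairwise adjacent, and any tree decomposition puts a clique entirely inside one bag — forcing width ≥ 2. The upper and lower bounds meet at 2, so that is the treewidth.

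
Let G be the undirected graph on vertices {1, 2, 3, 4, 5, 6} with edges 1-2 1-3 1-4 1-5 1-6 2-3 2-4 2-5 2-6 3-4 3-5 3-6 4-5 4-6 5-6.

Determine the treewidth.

5

A width-5 tree decomposition is:
Bags: B1 = {1, 2, 3, 4, 5, 6}
Tree: (single bag)
With just one bag of size 6, the width is 6 − 1 = 5, so tw(G) ≤ 5. On the other hand G contains the 6-clique {1, 2, 3, 4, 5, 6}. A clique must lie in a single bag of any decomposition, so no decomposition can have width below 5. The upper and lower bounds meet at 5, so that is the treewidth.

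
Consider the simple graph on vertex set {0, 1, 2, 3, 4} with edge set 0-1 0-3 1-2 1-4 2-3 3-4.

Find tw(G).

2

A width-2 tree decomposition is:
Bags: B1 = {1, 2, 3}  B2 = {0, 1, 3}  B3 = {1, 3, 4}
Tree: B1–B2, B2–B3
The largest bag has 3 vertices, giving width 2; this decomposition certifies tw(G) ≤ 2. Since 1–2–3–0–1 is a cycle in G, G is not acyclic. Forests are exactly the graphs of treewidth ≤ 1, so tw(G) ≥ 2. Hence tw(G) = 2 exactly.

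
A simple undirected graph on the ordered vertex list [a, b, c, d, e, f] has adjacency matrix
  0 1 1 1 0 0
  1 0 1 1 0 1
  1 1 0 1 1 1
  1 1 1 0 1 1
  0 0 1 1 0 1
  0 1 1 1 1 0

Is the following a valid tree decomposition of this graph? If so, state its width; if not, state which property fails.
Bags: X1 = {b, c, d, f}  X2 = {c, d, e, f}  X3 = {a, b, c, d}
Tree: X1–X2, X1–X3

Vertex coverage: the bags together contain {a, b, c, d, e, f}, the full vertex set. Edge coverage: each edge of G has both endpoints in at least one bag. Running intersection: for every vertex, the bags containing it form a connected subtree. All three properties hold, so this is a valid tree decomposition of width max|bag| − 1 = 3, and hence tw(G) ≤ 3.

Yes; width 3.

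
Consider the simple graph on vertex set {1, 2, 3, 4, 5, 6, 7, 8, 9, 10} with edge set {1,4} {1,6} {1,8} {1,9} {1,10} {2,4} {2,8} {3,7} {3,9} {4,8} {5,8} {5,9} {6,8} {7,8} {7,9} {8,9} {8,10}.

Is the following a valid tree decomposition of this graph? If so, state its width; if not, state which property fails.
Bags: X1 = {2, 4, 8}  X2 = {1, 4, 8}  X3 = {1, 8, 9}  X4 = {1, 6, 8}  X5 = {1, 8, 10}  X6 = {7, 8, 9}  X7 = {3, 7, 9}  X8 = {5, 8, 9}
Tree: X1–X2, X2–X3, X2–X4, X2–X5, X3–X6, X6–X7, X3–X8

Yes; width 2.

Checking the three conditions: (i) the bags cover all of {1, 2, 3, 4, 5, 6, 7, 8, 9, 10}; (ii) for each edge, some bag contains both endpoints; (iii) the bags containing any fixed vertex form a subtree. All hold, so the decomposition is valid with width 3 − 1 = 2.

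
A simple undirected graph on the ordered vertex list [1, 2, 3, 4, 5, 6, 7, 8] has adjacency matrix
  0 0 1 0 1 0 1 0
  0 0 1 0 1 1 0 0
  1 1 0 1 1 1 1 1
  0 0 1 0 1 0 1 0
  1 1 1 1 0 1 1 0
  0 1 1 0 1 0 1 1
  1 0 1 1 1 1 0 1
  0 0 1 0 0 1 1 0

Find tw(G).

3

A width-3 tree decomposition is:
Bags: B1 = {3, 5, 6, 7}  B2 = {2, 3, 5, 6}  B3 = {3, 6, 7, 8}  B4 = {1, 3, 5, 7}  B5 = {3, 4, 5, 7}
Tree: B1–B2, B1–B3, B1–B4, B1–B5
Each bag holds 4 vertices, so the decomposition has width 3, which upper-bounds the treewidth. For the lower bound, the 4 vertices {3, 6, 7, 8} are pairwise adjacent, and any tree decomposition puts a clique entirely inside one bag — forcing width ≥ 3. The upper and lower bounds meet at 3, so that is the treewidth.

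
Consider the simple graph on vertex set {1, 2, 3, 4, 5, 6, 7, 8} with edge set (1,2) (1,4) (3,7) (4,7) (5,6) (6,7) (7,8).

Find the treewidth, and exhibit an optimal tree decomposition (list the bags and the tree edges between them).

The largest bag has 2 vertices, giving width 1; this decomposition certifies tw(G) ≤ 1. Any graph with an edge has treewidth ≥ 1, and G has the edge 4–7. Hence tw(G) = 1 exactly.

Treewidth 1.
One optimal decomposition is:
Bags: B1 = {4, 7}  B2 = {6, 7}  B3 = {1, 4}  B4 = {3, 7}  B5 = {1, 2}  B6 = {5, 6}  B7 = {7, 8}
Tree: B1–B2, B1–B3, B2–B4, B3–B5, B2–B6, B2–B7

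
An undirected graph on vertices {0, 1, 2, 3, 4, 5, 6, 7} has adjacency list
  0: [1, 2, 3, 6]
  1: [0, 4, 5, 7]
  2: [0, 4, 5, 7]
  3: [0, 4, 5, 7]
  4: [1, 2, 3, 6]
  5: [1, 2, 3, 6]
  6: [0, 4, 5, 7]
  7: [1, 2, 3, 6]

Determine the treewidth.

A width-4 tree decomposition is:
Bags: B1 = {0, 3, 4, 5, 7}  B2 = {0, 1, 4, 5, 7}  B3 = {0, 2, 4, 5, 7}  B4 = {0, 4, 5, 6, 7}
Tree: B1–B2, B2–B3, B3–B4
Each bag holds 5 vertices, so the decomposition has width 4, which upper-bounds the treewidth. For the lower bound: the 5 vertex sets {3,7}, {0,1}, {2,5}, {4}, {6} are disjoint, each induces a connected subgraph, and every pair is joined by at least one edge of G. Contracting each set to a single vertex therefore yields K_{5} as a minor, and since treewidth is minor-monotone, tw(G) ≥ tw(K_{5}) = 4. The upper and lower bounds meet at 4, so that is the treewidth.

4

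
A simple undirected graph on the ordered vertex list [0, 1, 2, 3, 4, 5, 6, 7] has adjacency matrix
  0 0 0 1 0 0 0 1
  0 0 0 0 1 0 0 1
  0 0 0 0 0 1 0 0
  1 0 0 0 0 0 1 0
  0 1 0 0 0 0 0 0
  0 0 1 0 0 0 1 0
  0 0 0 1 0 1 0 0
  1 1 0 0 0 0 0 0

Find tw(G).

1

A width-1 tree decomposition is:
Bags: B1 = {1, 4}  B2 = {1, 7}  B3 = {0, 7}  B4 = {0, 3}  B5 = {3, 6}  B6 = {5, 6}  B7 = {2, 5}
Tree: B1–B2, B2–B3, B3–B4, B4–B5, B5–B6, B6–B7
Every bag has size at most 2, so the width is 2 − 1 = 1 and tw(G) ≤ 1. G has an edge, so its treewidth is at least 1. The upper and lower bounds meet at 1, so that is the treewidth.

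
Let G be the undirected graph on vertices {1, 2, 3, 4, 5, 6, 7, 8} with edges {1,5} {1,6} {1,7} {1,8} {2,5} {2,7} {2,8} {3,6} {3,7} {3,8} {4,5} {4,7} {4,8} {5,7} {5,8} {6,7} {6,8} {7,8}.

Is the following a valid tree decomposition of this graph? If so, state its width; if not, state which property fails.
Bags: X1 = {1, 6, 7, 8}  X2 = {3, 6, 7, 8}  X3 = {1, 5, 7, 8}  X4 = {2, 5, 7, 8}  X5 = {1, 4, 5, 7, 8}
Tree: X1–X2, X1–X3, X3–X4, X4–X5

No — bags containing vertex 1 are not connected in the tree.

A tree decomposition must satisfy three properties: every vertex lies in some bag; for every edge, both endpoints lie together in some bag; and for every vertex, the bags containing it form a connected subtree. Here bags containing vertex 1 are not connected in the tree, so the decomposition is invalid.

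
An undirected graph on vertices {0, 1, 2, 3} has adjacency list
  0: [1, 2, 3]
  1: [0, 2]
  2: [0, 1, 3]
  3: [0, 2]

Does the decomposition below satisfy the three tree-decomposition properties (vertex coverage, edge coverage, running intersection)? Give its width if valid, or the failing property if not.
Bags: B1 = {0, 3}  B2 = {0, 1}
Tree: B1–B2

No — vertex 2 appears in no bag.

A tree decomposition must satisfy three properties: every vertex lies in some bag; for every edge, both endpoints lie together in some bag; and for every vertex, the bags containing it form a connected subtree. Here vertex 2 appears in no bag, so the decomposition is invalid.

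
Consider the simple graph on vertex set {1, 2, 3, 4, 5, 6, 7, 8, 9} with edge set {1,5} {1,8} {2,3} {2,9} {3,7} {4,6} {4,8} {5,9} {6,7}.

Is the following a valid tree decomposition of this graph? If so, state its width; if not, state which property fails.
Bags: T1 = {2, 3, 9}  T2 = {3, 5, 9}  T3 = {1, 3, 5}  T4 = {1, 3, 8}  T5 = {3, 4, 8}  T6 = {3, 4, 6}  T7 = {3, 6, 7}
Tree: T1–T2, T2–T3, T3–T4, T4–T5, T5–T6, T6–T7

Checking the three conditions: (i) the bags cover all of {1, 2, 3, 4, 5, 6, 7, 8, 9}; (ii) for each edge, some bag contains both endpoints; (iii) the bags containing any fixed vertex form a subtree. All hold, so the decomposition is valid with width 3 − 1 = 2.

Yes; width 2.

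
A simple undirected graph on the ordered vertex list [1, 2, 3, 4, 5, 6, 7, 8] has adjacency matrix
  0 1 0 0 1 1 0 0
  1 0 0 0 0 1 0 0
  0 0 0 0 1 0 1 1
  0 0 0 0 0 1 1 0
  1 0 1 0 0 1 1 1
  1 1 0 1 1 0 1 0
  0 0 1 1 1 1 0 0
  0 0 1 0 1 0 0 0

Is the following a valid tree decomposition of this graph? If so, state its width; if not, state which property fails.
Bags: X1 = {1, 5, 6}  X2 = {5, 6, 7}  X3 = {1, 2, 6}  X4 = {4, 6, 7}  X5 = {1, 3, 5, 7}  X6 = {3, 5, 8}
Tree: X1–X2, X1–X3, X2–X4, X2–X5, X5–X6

No — bags containing vertex 1 are not connected in the tree.

A tree decomposition must satisfy three properties: every vertex lies in some bag; for every edge, both endpoints lie together in some bag; and for every vertex, the bags containing it form a connected subtree. Here bags containing vertex 1 are not connected in the tree, so the decomposition is invalid.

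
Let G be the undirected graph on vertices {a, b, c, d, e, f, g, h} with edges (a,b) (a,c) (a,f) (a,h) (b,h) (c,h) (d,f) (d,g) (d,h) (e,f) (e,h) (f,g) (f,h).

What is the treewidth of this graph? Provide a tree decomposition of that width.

The largest bag has 3 vertices, giving width 2; this decomposition certifies tw(G) ≤ 2. For the lower bound, the 3 vertices {d, f, g} are pairwise adjacent, and any tree decomposition puts a clique entirely inside one bag — forcing width ≥ 2. Combining the bounds, tw(G) = 2.

Treewidth 2.
One optimal decomposition is:
Bags: B1 = {d, f, h}  B2 = {a, f, h}  B3 = {e, f, h}  B4 = {d, f, g}  B5 = {a, b, h}  B6 = {a, c, h}
Tree: B1–B2, B2–B3, B1–B4, B2–B5, B5–B6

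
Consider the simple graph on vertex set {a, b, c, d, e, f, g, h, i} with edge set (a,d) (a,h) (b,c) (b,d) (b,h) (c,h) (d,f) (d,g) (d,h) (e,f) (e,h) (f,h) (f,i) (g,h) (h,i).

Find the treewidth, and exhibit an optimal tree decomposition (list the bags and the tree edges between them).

The largest bag has 3 vertices, giving width 2; this decomposition certifies tw(G) ≤ 2. Conversely, {d, g, h} is a clique of size 3, and the vertices of any clique must share a bag in every tree decomposition; so some bag has ≥ 3 vertices and tw(G) ≥ 2. Combining the bounds, tw(G) = 2.

Treewidth 2.
One such decomposition:
Bags: B1 = {b, d, h}  B2 = {d, f, h}  B3 = {b, c, h}  B4 = {a, d, h}  B5 = {e, f, h}  B6 = {d, g, h}  B7 = {f, h, i}
Tree: B1–B2, B1–B3, B2–B4, B2–B5, B1–B6, B2–B7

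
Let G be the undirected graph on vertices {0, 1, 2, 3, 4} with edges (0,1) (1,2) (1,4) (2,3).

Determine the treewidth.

A width-1 tree decomposition is:
Bags: B1 = {1, 2}  B2 = {2, 3}  B3 = {0, 1}  B4 = {1, 4}
Tree: B1–B2, B1–B3, B3–B4
Each bag holds 2 vertices, so the decomposition has width 1, which upper-bounds the treewidth. G has an edge, so its treewidth is at least 1. Hence tw(G) = 1 exactly.

1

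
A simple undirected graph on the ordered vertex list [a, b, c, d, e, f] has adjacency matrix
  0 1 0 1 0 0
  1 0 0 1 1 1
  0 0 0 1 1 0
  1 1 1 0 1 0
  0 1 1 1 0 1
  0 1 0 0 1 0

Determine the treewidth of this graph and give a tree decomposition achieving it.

Every bag has size at most 3, so the width is 3 − 1 = 2 and tw(G) ≤ 2. For the lower bound, the 3 vertices {c, d, e} are pairwise adjacent, and any tree decomposition puts a clique entirely inside one bag — forcing width ≥ 2. The upper and lower bounds meet at 2, so that is the treewidth.

Treewidth 2.
One optimal decomposition is:
Bags: B1 = {b, d, e}  B2 = {a, b, d}  B3 = {b, e, f}  B4 = {c, d, e}
Tree: B1–B2, B1–B3, B1–B4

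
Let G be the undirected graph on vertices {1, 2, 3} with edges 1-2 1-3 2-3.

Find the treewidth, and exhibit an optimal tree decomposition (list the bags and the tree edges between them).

Treewidth 2.
Bags: B1 = {1, 2, 3}
Tree: (single bag)

A single bag containing all 3 vertices is trivially a valid decomposition of width 2. For the lower bound, the 3 vertices {1, 2, 3} are pairwise adjacent, and any tree decomposition puts a clique entirely inside one bag — forcing width ≥ 2. Combining the bounds, tw(G) = 2.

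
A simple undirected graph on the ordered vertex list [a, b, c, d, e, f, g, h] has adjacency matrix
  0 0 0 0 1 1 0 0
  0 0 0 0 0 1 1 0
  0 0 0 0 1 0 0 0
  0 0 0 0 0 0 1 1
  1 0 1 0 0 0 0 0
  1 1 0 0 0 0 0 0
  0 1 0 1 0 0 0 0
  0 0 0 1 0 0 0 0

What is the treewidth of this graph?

A width-1 tree decomposition is:
Bags: B1 = {c, e}  B2 = {a, e}  B3 = {a, f}  B4 = {b, f}  B5 = {b, g}  B6 = {d, g}  B7 = {d, h}
Tree: B1–B2, B2–B3, B3–B4, B4–B5, B5–B6, B6–B7
The largest bag has 2 vertices, giving width 1; this decomposition certifies tw(G) ≤ 1. Any graph with an edge has treewidth ≥ 1, and G has the edge c–e. Combining the bounds, tw(G) = 1.

1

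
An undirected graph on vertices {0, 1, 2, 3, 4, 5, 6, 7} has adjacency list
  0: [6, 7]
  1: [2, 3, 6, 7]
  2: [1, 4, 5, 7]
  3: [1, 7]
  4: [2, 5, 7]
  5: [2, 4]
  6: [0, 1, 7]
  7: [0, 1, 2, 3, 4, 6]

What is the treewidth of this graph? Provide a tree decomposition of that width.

Every bag has size at most 3, so the width is 3 − 1 = 2 and tw(G) ≤ 2. On the other hand G contains the 3-clique {2, 4, 5}. A clique must lie in a single bag of any decomposition, so no decomposition can have width below 2. Hence tw(G) = 2 exactly.

Treewidth 2.
One such decomposition:
Bags: B1 = {1, 2, 7}  B2 = {1, 6, 7}  B3 = {2, 4, 7}  B4 = {2, 4, 5}  B5 = {1, 3, 7}  B6 = {0, 6, 7}
Tree: B1–B2, B1–B3, B3–B4, B1–B5, B2–B6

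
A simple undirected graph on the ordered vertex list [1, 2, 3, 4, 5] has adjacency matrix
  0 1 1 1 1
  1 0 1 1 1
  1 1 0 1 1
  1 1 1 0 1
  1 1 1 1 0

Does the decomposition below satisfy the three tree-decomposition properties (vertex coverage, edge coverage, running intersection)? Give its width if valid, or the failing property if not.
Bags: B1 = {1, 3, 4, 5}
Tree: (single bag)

A tree decomposition must satisfy three properties: every vertex lies in some bag; for every edge, both endpoints lie together in some bag; and for every vertex, the bags containing it form a connected subtree. Here vertex 2 appears in no bag, so the decomposition is invalid.

No — vertex 2 appears in no bag.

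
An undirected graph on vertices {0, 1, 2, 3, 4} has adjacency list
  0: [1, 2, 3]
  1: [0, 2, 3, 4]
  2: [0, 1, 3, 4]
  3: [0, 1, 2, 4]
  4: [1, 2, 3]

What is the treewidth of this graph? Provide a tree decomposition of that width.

Treewidth 3.
One optimal decomposition is:
Bags: B1 = {0, 1, 2, 3}  B2 = {1, 2, 3, 4}
Tree: B1–B2

Every bag has size at most 4, so the width is 4 − 1 = 3 and tw(G) ≤ 3. On the other hand G contains the 4-clique {0, 1, 2, 3}. A clique must lie in a single bag of any decomposition, so no decomposition can have width below 3. The upper and lower bounds meet at 3, so that is the treewidth.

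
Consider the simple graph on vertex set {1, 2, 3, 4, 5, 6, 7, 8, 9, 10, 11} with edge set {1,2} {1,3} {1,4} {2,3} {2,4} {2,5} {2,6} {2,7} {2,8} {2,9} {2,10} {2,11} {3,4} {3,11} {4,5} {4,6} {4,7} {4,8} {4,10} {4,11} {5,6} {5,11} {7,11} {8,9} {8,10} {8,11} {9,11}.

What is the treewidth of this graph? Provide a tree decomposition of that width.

Each bag holds 4 vertices, so the decomposition has width 3, which upper-bounds the treewidth. Conversely, {2, 8, 9, 11} is a clique of size 4, and the vertices of any clique must share a bag in every tree decomposition; so some bag has ≥ 4 vertices and tw(G) ≥ 3. The upper and lower bounds meet at 3, so that is the treewidth.

Treewidth 3.
Bags: B1 = {2, 3, 4, 11}  B2 = {2, 4, 8, 11}  B3 = {2, 8, 9, 11}  B4 = {2, 4, 5, 11}  B5 = {2, 4, 5, 6}  B6 = {2, 4, 7, 11}  B7 = {2, 4, 8, 10}  B8 = {1, 2, 3, 4}
Tree: B1–B2, B2–B3, B2–B4, B4–B5, B4–B6, B2–B7, B1–B8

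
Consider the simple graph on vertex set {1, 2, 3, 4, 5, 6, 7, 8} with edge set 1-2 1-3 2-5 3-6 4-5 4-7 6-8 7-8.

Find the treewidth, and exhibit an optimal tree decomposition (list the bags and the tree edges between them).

Treewidth 2.
One such decomposition:
Bags: B1 = {4, 5, 7}  B2 = {2, 5, 7}  B3 = {1, 2, 7}  B4 = {1, 3, 7}  B5 = {3, 6, 7}  B6 = {6, 7, 8}
Tree: B1–B2, B2–B3, B3–B4, B4–B5, B5–B6

Each bag holds 3 vertices, so the decomposition has width 2, which upper-bounds the treewidth. Since 7–4–5–2–1–3–6–8–7 is a cycle in G, G is not acyclic. Forests are exactly the graphs of treewidth ≤ 1, so tw(G) ≥ 2. Hence tw(G) = 2 exactly.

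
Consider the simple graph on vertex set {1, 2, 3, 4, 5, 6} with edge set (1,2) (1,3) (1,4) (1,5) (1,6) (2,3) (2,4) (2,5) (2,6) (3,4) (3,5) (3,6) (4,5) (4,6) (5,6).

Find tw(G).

5

A width-5 tree decomposition is:
Bags: B1 = {1, 2, 3, 4, 5, 6}
Tree: (single bag)
A single bag containing all 6 vertices is trivially a valid decomposition of width 5. For the lower bound, the 6 vertices {1, 2, 3, 4, 5, 6} are pairwise adjacent, and any tree decomposition puts a clique entirely inside one bag — forcing width ≥ 5. Hence tw(G) = 5 exactly.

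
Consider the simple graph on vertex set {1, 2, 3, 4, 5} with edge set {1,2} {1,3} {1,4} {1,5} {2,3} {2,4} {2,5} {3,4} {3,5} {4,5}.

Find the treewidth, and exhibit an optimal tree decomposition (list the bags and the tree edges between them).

Treewidth 4.
One such decomposition:
Bags: B1 = {1, 2, 3, 4, 5}
Tree: (single bag)

With just one bag of size 5, the width is 5 − 1 = 4, so tw(G) ≤ 4. On the other hand G contains the 5-clique {1, 2, 3, 4, 5}. A clique must lie in a single bag of any decomposition, so no decomposition can have width below 4. Hence tw(G) = 4 exactly.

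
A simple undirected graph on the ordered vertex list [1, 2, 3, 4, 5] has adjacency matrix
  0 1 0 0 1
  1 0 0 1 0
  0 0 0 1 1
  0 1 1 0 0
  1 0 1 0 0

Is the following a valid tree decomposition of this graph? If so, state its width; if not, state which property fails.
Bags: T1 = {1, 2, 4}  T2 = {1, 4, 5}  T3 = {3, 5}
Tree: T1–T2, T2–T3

No — edge (4,3) lies in no bag.

A tree decomposition must satisfy three properties: every vertex lies in some bag; for every edge, both endpoints lie together in some bag; and for every vertex, the bags containing it form a connected subtree. Here edge (4,3) lies in no bag, so the decomposition is invalid.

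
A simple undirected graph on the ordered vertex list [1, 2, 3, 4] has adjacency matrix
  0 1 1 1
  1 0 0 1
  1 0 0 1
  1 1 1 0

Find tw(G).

A width-2 tree decomposition is:
Bags: B1 = {1, 3, 4}  B2 = {1, 2, 4}
Tree: B1–B2
Every bag has size at most 3, so the width is 3 − 1 = 2 and tw(G) ≤ 2. Conversely, {1, 2, 4} is a clique of size 3, and the vertices of any clique must share a bag in every tree decomposition; so some bag has ≥ 3 vertices and tw(G) ≥ 2. The upper and lower bounds meet at 2, so that is the treewidth.

2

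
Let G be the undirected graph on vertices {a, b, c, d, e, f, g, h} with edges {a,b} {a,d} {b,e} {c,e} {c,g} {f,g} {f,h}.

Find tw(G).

A width-1 tree decomposition is:
Bags: B1 = {f, h}  B2 = {f, g}  B3 = {c, g}  B4 = {c, e}  B5 = {b, e}  B6 = {a, b}  B7 = {a, d}
Tree: B1–B2, B2–B3, B3–B4, B4–B5, B5–B6, B6–B7
The largest bag has 2 vertices, giving width 1; this decomposition certifies tw(G) ≤ 1. Any graph with an edge has treewidth ≥ 1, and G has the edge h–f. Hence tw(G) = 1 exactly.

1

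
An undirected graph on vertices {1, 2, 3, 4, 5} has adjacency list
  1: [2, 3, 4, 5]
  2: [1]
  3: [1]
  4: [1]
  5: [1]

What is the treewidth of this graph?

A width-1 tree decomposition is:
Bags: B1 = {1, 4}  B2 = {1, 2}  B3 = {1, 5}  B4 = {1, 3}
Tree: B1–B2, B2–B3, B2–B4
Every bag has size at most 2, so the width is 2 − 1 = 1 and tw(G) ≤ 1. Any graph with an edge has treewidth ≥ 1, and G has the edge 4–1. Therefore the treewidth is 1.

1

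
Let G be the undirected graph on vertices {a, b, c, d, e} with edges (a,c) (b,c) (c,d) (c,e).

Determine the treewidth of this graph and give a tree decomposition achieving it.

Treewidth 1.
One such decomposition:
Bags: B1 = {b, c}  B2 = {c, d}  B3 = {a, c}  B4 = {c, e}
Tree: B1–B2, B2–B3, B2–B4

Every bag has size at most 2, so the width is 2 − 1 = 1 and tw(G) ≤ 1. Any graph with an edge has treewidth ≥ 1, and G has the edge c–b. The upper and lower bounds meet at 1, so that is the treewidth.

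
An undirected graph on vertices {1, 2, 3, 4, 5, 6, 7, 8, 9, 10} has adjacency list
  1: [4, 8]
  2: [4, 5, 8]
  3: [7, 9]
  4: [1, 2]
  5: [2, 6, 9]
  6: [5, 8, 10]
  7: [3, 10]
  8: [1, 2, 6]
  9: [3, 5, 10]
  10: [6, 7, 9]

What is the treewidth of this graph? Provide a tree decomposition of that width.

Treewidth 2.
One optimal decomposition is:
Bags: B1 = {3, 7, 10}  B2 = {3, 9, 10}  B3 = {6, 9, 10}  B4 = {5, 6, 9}  B5 = {5, 6, 8}  B6 = {2, 5, 8}  B7 = {1, 2, 8}  B8 = {1, 2, 4}
Tree: B1–B2, B2–B3, B3–B4, B4–B5, B5–B6, B6–B7, B7–B8

Every bag has size at most 3, so the width is 3 − 1 = 2 and tw(G) ≤ 2. The edges 7–3–9–10–7 form a cycle, so G is not a tree and its treewidth is at least 2. Combining the bounds, tw(G) = 2.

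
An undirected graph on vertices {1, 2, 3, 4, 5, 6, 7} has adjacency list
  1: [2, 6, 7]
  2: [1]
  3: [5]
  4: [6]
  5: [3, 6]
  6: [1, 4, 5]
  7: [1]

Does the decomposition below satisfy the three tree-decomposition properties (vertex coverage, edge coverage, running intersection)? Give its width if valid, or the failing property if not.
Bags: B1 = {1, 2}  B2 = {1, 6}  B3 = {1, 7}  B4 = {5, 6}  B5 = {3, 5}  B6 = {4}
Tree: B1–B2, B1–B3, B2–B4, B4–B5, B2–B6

No — edge (6,4) lies in no bag.

A tree decomposition must satisfy three properties: every vertex lies in some bag; for every edge, both endpoints lie together in some bag; and for every vertex, the bags containing it form a connected subtree. Here edge (6,4) lies in no bag, so the decomposition is invalid.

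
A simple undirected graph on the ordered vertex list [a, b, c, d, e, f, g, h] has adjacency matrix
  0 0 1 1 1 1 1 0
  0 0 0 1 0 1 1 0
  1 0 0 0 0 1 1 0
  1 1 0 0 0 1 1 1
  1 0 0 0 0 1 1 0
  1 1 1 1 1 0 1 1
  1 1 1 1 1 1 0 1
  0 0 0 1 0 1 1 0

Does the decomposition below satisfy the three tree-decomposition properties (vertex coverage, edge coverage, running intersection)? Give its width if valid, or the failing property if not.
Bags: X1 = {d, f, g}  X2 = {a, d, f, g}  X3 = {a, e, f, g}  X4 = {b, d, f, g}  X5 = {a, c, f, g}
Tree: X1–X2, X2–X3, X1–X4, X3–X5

No — vertex h appears in no bag.

A tree decomposition must satisfy three properties: every vertex lies in some bag; for every edge, both endpoints lie together in some bag; and for every vertex, the bags containing it form a connected subtree. Here vertex h appears in no bag, so the decomposition is invalid.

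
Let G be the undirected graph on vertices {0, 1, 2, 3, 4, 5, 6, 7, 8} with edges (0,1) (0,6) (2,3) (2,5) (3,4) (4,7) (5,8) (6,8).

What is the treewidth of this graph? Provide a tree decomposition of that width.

Treewidth 1.
One optimal decomposition is:
Bags: B1 = {0, 1}  B2 = {0, 6}  B3 = {6, 8}  B4 = {5, 8}  B5 = {2, 5}  B6 = {2, 3}  B7 = {3, 4}  B8 = {4, 7}
Tree: B1–B2, B2–B3, B3–B4, B4–B5, B5–B6, B6–B7, B7–B8

Each bag holds 2 vertices, so the decomposition has width 1, which upper-bounds the treewidth. Any graph with an edge has treewidth ≥ 1, and G has the edge 1–0. The upper and lower bounds meet at 1, so that is the treewidth.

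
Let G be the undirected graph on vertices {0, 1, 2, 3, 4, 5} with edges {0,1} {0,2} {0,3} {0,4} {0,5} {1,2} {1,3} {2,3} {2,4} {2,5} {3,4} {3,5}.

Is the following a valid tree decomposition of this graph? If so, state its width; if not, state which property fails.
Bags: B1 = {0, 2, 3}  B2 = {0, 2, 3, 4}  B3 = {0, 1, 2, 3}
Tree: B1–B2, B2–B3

No — vertex 5 appears in no bag.

A tree decomposition must satisfy three properties: every vertex lies in some bag; for every edge, both endpoints lie together in some bag; and for every vertex, the bags containing it form a connected subtree. Here vertex 5 appears in no bag, so the decomposition is invalid.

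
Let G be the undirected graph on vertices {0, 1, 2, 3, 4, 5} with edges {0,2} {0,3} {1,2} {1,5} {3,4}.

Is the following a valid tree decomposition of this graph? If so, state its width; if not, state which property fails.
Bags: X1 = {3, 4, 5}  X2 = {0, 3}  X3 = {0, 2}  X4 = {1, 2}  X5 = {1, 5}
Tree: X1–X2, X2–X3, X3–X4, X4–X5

No — bags containing vertex 5 are not connected in the tree.

A tree decomposition must satisfy three properties: every vertex lies in some bag; for every edge, both endpoints lie together in some bag; and for every vertex, the bags containing it form a connected subtree. Here bags containing vertex 5 are not connected in the tree, so the decomposition is invalid.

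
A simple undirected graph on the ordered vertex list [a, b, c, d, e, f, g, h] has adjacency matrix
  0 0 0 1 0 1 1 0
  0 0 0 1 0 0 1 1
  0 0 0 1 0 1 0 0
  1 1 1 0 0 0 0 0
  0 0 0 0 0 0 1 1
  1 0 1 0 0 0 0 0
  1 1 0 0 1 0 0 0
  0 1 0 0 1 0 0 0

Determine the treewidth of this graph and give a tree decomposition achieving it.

Treewidth 2.
Bags: B1 = {a, c, f}  B2 = {a, c, d}  B3 = {a, d, g}  B4 = {b, d, g}  B5 = {b, e, g}  B6 = {b, e, h}
Tree: B1–B2, B2–B3, B3–B4, B4–B5, B5–B6

Each bag holds 3 vertices, so the decomposition has width 2, which upper-bounds the treewidth. The edges f–c–d–a–f form a cycle, so G is not a tree and its treewidth is at least 2. Therefore the treewidth is 2.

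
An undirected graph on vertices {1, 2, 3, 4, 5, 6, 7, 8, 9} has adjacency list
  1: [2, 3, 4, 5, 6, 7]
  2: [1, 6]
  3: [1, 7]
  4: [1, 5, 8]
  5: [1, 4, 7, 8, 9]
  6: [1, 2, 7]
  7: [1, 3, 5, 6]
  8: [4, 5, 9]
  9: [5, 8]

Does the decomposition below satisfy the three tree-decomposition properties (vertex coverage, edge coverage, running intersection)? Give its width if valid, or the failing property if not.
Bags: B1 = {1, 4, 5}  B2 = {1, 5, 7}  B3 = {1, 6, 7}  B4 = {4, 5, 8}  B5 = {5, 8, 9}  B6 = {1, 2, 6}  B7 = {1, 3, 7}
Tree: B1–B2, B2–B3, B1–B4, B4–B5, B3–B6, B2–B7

Vertex coverage: the bags together contain {1, 2, 3, 4, 5, 6, 7, 8, 9}, the full vertex set. Edge coverage: each edge of G has both endpoints in at least one bag. Running intersection: for every vertex, the bags containing it form a connected subtree. All three properties hold, so this is a valid tree decomposition of width max|bag| − 1 = 2, and hence tw(G) ≤ 2.

Yes; width 2.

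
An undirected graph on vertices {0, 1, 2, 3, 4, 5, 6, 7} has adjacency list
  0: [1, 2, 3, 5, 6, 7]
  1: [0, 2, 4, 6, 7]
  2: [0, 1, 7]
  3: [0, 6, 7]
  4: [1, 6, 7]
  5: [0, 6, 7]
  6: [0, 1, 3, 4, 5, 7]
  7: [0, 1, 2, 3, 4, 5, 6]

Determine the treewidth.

A width-3 tree decomposition is:
Bags: B1 = {0, 5, 6, 7}  B2 = {0, 1, 6, 7}  B3 = {1, 4, 6, 7}  B4 = {0, 3, 6, 7}  B5 = {0, 1, 2, 7}
Tree: B1–B2, B2–B3, B2–B4, B2–B5
Every bag has size at most 4, so the width is 4 − 1 = 3 and tw(G) ≤ 3. On the other hand G contains the 4-clique {0, 1, 2, 7}. A clique must lie in a single bag of any decomposition, so no decomposition can have width below 3. Hence tw(G) = 3 exactly.

3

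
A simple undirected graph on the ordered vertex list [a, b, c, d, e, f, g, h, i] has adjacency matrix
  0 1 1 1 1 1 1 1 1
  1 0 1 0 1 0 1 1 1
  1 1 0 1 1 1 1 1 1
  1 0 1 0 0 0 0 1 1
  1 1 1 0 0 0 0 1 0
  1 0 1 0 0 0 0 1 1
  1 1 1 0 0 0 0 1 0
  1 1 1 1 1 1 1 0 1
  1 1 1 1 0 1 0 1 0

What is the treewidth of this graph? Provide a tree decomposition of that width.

Treewidth 4.
Bags: B1 = {a, b, c, h, i}  B2 = {a, b, c, e, h}  B3 = {a, c, d, h, i}  B4 = {a, b, c, g, h}  B5 = {a, c, f, h, i}
Tree: B1–B2, B1–B3, B2–B4, B3–B5

Every bag has size at most 5, so the width is 5 − 1 = 4 and tw(G) ≤ 4. For the lower bound, the 5 vertices {a, c, d, h, i} are pairwise adjacent, and any tree decomposition puts a clique entirely inside one bag — forcing width ≥ 4. Therefore the treewidth is 4.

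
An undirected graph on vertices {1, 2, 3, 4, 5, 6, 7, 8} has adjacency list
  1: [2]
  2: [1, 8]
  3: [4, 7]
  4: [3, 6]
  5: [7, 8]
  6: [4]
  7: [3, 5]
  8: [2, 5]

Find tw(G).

1

A width-1 tree decomposition is:
Bags: B1 = {4, 6}  B2 = {3, 4}  B3 = {3, 7}  B4 = {5, 7}  B5 = {5, 8}  B6 = {2, 8}  B7 = {1, 2}
Tree: B1–B2, B2–B3, B3–B4, B4–B5, B5–B6, B6–B7
The largest bag has 2 vertices, giving width 1; this decomposition certifies tw(G) ≤ 1. G has an edge, so its treewidth is at least 1. Hence tw(G) = 1 exactly.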